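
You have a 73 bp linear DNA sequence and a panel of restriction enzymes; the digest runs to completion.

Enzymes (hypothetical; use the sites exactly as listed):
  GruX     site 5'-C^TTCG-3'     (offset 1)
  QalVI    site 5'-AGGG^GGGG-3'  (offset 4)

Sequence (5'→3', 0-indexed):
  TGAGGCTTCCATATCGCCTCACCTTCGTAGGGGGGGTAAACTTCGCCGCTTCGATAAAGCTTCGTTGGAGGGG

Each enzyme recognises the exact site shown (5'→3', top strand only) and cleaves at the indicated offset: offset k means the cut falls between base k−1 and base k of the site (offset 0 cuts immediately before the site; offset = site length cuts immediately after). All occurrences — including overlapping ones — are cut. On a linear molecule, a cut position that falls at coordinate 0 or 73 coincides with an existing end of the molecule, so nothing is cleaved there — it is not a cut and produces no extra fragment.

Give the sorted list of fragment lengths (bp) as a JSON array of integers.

Site scan:
  GruX (CTTCG, off=1): starts [22, 40, 48, 59] → cuts [23, 41, 49, 60]
  QalVI (AGGGGGGG, off=4): starts [28] → cuts [32]

All cut coordinates (distinct, sorted): [23, 32, 41, 49, 60]

Fragment lengths:
  [0,23): 23 bp
  [23,32): 9 bp
  [32,41): 9 bp
  [41,49): 8 bp
  [49,60): 11 bp
  [60,73): 13 bp

[8,9,9,11,13,23]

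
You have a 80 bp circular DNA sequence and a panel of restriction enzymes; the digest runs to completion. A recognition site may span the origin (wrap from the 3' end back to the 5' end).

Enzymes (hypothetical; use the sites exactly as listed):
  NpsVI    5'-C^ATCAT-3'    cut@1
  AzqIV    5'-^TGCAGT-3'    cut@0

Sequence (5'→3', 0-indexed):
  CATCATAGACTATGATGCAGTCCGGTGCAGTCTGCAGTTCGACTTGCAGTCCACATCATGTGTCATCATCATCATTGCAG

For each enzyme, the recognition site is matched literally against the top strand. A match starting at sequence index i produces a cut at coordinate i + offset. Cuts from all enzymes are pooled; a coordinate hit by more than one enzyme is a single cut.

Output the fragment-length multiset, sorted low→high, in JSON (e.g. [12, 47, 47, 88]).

[3,3,7,10,10,10,11,12,14]

Site scan:
  NpsVI CATCAT/1: at [0, 53, 63, 66, 69] ⇒ [1, 54, 64, 67, 70]
  AzqIV TGCAGT/0: at [15, 25, 32, 44] ⇒ [15, 25, 32, 44]

All cut coordinates (distinct, sorted): [1, 15, 25, 32, 44, 54, 64, 67, 70]

Fragments:
  1→15: 14 bp
  15→25: 10 bp
  25→32: 7 bp
  32→44: 12 bp
  44→54: 10 bp
  54→64: 10 bp
  64→67: 3 bp
  67→70: 3 bp
  70→1 (wrap): 80-70+1 = 11 bp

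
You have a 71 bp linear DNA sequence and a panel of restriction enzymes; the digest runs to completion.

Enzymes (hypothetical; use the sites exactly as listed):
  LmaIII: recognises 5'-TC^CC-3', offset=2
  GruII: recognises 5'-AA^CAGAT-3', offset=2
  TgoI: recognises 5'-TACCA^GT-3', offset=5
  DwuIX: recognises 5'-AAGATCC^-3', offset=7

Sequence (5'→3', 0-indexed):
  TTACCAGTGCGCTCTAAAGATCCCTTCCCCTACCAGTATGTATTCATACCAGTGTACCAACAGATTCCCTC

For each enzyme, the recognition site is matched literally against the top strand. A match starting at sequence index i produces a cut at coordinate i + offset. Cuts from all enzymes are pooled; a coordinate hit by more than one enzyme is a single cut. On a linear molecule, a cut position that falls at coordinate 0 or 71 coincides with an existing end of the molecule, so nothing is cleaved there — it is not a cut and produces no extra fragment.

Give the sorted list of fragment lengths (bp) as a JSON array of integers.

[1,4,4,6,7,8,9,16,16]

Site scan:
  LmaIII (TCCC, off=2): starts [20, 25, 65] → cuts [22, 27, 67]
  GruII (AACAGAT, off=2): starts [58] → cuts [60]
  TgoI (TACCAGT, off=5): starts [1, 30, 46] → cuts [6, 35, 51]
  DwuIX (AAGATCC, off=7): starts [16] → cuts [23]

Pooled cuts: [6, 22, 23, 27, 35, 51, 60, 67]

Fragment lengths:
  [0,6): 6 bp
  [6,22): 16 bp
  [22,23): 1 bp
  [23,27): 4 bp
  [27,35): 8 bp
  [35,51): 16 bp
  [51,60): 9 bp
  [60,67): 7 bp
  [67,71): 4 bp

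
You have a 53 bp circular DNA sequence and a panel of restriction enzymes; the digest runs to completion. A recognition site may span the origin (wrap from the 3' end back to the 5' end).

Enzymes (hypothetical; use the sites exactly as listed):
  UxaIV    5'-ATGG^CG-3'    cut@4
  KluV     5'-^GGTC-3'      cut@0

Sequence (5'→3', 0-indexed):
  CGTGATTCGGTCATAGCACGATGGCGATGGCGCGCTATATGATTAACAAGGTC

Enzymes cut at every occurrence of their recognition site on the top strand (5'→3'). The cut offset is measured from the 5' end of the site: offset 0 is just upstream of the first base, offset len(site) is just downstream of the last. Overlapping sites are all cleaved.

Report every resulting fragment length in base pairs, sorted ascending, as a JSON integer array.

Per-enzyme occurrences:
  UxaIV ATGGCG/4: at [20, 26] ⇒ [24, 30]
  KluV GGTC/0: at [8, 49] ⇒ [8, 49]

Pooled cuts: [8, 24, 30, 49]

Fragments:
  8→24: 16 bp
  24→30: 6 bp
  30→49: 19 bp
  49→8 (wrap): 53-49+8 = 12 bp

[6,12,16,19]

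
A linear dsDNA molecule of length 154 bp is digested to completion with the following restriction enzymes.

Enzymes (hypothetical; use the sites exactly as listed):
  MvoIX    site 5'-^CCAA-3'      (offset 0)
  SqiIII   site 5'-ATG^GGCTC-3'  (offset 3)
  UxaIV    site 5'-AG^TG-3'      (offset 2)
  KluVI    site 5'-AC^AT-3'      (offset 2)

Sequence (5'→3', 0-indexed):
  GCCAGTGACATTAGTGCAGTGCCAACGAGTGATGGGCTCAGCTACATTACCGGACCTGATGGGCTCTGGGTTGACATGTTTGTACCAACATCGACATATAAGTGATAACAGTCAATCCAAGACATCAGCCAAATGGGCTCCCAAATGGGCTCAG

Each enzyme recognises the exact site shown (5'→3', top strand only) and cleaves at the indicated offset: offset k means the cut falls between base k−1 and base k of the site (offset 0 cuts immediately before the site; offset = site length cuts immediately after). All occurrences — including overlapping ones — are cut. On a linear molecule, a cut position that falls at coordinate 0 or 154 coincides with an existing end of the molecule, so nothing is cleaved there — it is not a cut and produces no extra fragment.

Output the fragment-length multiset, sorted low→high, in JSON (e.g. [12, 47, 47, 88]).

Site scan:
  MvoIX (CCAA, off=0): starts [21, 84, 116, 128, 140] → cuts [21, 84, 116, 128, 140]
  SqiIII (ATGGGCTC, off=3): starts [31, 58, 132, 144] → cuts [34, 61, 135, 147]
  UxaIV (AGTG, off=2): starts [3, 12, 17, 27, 100] → cuts [5, 14, 19, 29, 102]
  KluVI (ACAT, off=2): starts [7, 43, 73, 87, 93, 121] → cuts [9, 45, 75, 89, 95, 123]

All cut coordinates (distinct, sorted): [5, 9, 14, 19, 21, 29, 34, 45, 61, 75, 84, 89, 95, 102, 116, 123, 128, 135, 140, 147]

Fragments:
  [0,5): 5 bp
  [5,9): 4 bp
  [9,14): 5 bp
  [14,19): 5 bp
  [19,21): 2 bp
  [21,29): 8 bp
  [29,34): 5 bp
  [34,45): 11 bp
  [45,61): 16 bp
  [61,75): 14 bp
  [75,84): 9 bp
  [84,89): 5 bp
  [89,95): 6 bp
  [95,102): 7 bp
  [102,116): 14 bp
  [116,123): 7 bp
  [123,128): 5 bp
  [128,135): 7 bp
  [135,140): 5 bp
  [140,147): 7 bp
  [147,154): 7 bp

[2,4,5,5,5,5,5,5,5,6,7,7,7,7,7,8,9,11,14,14,16]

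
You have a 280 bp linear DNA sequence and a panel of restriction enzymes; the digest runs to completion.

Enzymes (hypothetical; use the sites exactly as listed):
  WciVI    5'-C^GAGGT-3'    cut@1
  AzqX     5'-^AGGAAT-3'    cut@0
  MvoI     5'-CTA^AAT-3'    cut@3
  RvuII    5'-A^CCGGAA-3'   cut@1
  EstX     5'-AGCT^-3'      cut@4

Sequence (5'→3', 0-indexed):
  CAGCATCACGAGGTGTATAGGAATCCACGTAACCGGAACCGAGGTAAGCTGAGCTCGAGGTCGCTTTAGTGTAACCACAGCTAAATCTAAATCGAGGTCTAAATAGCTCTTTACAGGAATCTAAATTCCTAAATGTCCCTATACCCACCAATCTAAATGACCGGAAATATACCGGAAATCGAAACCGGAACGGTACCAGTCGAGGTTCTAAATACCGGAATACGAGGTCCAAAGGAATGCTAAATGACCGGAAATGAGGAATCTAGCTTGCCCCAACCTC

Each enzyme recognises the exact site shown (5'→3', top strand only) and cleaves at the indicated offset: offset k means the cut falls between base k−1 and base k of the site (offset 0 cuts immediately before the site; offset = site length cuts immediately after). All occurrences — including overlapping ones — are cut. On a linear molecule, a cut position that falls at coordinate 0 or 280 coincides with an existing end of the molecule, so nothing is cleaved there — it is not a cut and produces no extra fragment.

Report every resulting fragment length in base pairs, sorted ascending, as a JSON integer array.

[1,1,4,4,5,5,5,6,6,7,8,8,8,9,9,9,9,9,9,9,10,10,11,12,12,13,14,17,24,26]

Site scan:
  WciVI (CGAGGT, off=1): starts [8, 39, 55, 92, 200, 222] → cuts [9, 40, 56, 93, 201, 223]
  AzqX (AGGAAT, off=0): starts [18, 114, 232, 256] → cuts [18, 114, 232, 256]
  MvoI (CTAAAT, off=3): starts [80, 86, 98, 120, 128, 152, 207, 239] → cuts [83, 89, 101, 123, 131, 155, 210, 242]
  RvuII (ACCGGAA, off=1): starts [31, 159, 170, 183, 213, 246] → cuts [32, 160, 171, 184, 214, 247]
  EstX (AGCT, off=4): starts [46, 51, 78, 104, 264] → cuts [50, 55, 82, 108, 268]

All cut coordinates (distinct, sorted): [9, 18, 32, 40, 50, 55, 56, 82, 83, 89, 93, 101, 108, 114, 123, 131, 155, 160, 171, 184, 201, 210, 214, 223, 232, 242, 247, 256, 268]

Fragment lengths:
  [0,9): 9 bp
  [9,18): 9 bp
  [18,32): 14 bp
  [32,40): 8 bp
  [40,50): 10 bp
  [50,55): 5 bp
  [55,56): 1 bp
  [56,82): 26 bp
  [82,83): 1 bp
  [83,89): 6 bp
  [89,93): 4 bp
  [93,101): 8 bp
  [101,108): 7 bp
  [108,114): 6 bp
  [114,123): 9 bp
  [123,131): 8 bp
  [131,155): 24 bp
  [155,160): 5 bp
  [160,171): 11 bp
  [171,184): 13 bp
  [184,201): 17 bp
  [201,210): 9 bp
  [210,214): 4 bp
  [214,223): 9 bp
  [223,232): 9 bp
  [232,242): 10 bp
  [242,247): 5 bp
  [247,256): 9 bp
  [256,268): 12 bp
  [268,280): 12 bp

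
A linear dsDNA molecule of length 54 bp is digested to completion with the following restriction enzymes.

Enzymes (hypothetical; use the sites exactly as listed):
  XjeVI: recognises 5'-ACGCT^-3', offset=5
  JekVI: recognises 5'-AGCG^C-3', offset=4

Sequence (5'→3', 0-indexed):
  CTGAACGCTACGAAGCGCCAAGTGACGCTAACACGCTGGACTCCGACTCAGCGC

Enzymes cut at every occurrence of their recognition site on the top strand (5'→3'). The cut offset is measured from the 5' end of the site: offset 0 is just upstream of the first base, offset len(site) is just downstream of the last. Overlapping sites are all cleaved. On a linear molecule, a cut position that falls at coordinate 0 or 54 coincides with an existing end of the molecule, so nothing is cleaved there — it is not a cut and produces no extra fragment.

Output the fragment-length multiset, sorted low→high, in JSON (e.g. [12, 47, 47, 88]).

Scan for sites:
  XjeVI (ACGCT, off=5): starts [4, 24, 32] → cuts [9, 29, 37]
  JekVI (AGCGC, off=4): starts [13, 49] → cuts [17, 53]

All cut coordinates (distinct, sorted): [9, 17, 29, 37, 53]

Fragments:
  [0,9): 9 bp
  [9,17): 8 bp
  [17,29): 12 bp
  [29,37): 8 bp
  [37,53): 16 bp
  [53,54): 1 bp

[1,8,8,9,12,16]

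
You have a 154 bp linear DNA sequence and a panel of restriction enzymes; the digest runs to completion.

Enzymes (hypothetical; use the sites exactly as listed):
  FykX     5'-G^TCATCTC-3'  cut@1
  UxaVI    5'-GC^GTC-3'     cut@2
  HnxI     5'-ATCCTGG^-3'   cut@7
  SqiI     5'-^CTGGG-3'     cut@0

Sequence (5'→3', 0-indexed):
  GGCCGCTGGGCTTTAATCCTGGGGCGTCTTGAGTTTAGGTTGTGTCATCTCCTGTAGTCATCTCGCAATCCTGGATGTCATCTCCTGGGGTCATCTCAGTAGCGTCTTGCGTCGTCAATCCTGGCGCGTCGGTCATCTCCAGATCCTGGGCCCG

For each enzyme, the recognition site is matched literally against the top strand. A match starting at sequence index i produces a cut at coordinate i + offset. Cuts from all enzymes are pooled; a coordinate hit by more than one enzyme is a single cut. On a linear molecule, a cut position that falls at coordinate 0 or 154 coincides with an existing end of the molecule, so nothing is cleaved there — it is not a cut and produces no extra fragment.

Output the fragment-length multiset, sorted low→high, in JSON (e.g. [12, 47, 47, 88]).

[3,3,3,4,4,5,5,5,6,7,7,13,13,13,13,14,17,19]

Scan for sites:
  FykX (GTCATCTC, off=1): starts [43, 56, 76, 89, 131] → cuts [44, 57, 77, 90, 132]
  UxaVI (GCGTC, off=2): starts [23, 101, 108, 125] → cuts [25, 103, 110, 127]
  HnxI (ATCCTGG, off=7): starts [15, 67, 117, 142] → cuts [22, 74, 124, 149]
  SqiI (CTGGG, off=0): starts [5, 18, 84, 145] → cuts [5, 18, 84, 145]

Pooled cuts: [5, 18, 22, 25, 44, 57, 74, 77, 84, 90, 103, 110, 124, 127, 132, 145, 149]

Fragments:
  [0,5): 5 bp
  [5,18): 13 bp
  [18,22): 4 bp
  [22,25): 3 bp
  [25,44): 19 bp
  [44,57): 13 bp
  [57,74): 17 bp
  [74,77): 3 bp
  [77,84): 7 bp
  [84,90): 6 bp
  [90,103): 13 bp
  [103,110): 7 bp
  [110,124): 14 bp
  [124,127): 3 bp
  [127,132): 5 bp
  [132,145): 13 bp
  [145,149): 4 bp
  [149,154): 5 bp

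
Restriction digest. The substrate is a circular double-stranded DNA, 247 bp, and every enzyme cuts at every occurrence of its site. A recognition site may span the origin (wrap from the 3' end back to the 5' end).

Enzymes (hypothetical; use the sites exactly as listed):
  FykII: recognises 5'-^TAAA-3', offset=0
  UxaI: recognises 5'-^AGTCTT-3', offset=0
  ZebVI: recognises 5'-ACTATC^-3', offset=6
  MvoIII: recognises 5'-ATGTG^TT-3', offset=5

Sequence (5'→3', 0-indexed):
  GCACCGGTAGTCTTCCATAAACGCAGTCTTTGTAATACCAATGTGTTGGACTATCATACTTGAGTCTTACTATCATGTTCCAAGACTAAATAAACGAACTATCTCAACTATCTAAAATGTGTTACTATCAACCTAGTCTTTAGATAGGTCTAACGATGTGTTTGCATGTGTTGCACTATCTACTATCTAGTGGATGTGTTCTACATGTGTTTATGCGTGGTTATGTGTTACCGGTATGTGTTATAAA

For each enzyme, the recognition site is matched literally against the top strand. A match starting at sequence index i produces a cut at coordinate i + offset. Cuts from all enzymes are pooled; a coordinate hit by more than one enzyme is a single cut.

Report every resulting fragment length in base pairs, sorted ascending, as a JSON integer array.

Scan for sites:
  FykII (TAAA, off=0): starts [17, 86, 90, 112, 243] → cuts [17, 86, 90, 112, 243]
  UxaI (AGTCTT, off=0): starts [8, 24, 62, 134] → cuts [8, 24, 62, 134]
  ZebVI (ACTATC, off=6): starts [49, 68, 97, 106, 123, 174, 181] → cuts [55, 74, 103, 112, 129, 180, 187]
  MvoIII (ATGTGTT, off=5): starts [40, 116, 155, 165, 193, 204, 222, 235] → cuts [45, 121, 160, 170, 198, 209, 227, 240]

Pooled cuts: [8, 17, 24, 45, 55, 62, 74, 86, 90, 103, 112, 121, 129, 134, 160, 170, 180, 187, 198, 209, 227, 240, 243]

Fragment lengths:
  8→17: 9 bp
  17→24: 7 bp
  24→45: 21 bp
  45→55: 10 bp
  55→62: 7 bp
  62→74: 12 bp
  74→86: 12 bp
  86→90: 4 bp
  90→103: 13 bp
  103→112: 9 bp
  112→121: 9 bp
  121→129: 8 bp
  129→134: 5 bp
  134→160: 26 bp
  160→170: 10 bp
  170→180: 10 bp
  180→187: 7 bp
  187→198: 11 bp
  198→209: 11 bp
  209→227: 18 bp
  227→240: 13 bp
  240→243: 3 bp
  243→8 (wrap): 247-243+8 = 12 bp

[3,4,5,7,7,7,8,9,9,9,10,10,10,11,11,12,12,12,13,13,18,21,26]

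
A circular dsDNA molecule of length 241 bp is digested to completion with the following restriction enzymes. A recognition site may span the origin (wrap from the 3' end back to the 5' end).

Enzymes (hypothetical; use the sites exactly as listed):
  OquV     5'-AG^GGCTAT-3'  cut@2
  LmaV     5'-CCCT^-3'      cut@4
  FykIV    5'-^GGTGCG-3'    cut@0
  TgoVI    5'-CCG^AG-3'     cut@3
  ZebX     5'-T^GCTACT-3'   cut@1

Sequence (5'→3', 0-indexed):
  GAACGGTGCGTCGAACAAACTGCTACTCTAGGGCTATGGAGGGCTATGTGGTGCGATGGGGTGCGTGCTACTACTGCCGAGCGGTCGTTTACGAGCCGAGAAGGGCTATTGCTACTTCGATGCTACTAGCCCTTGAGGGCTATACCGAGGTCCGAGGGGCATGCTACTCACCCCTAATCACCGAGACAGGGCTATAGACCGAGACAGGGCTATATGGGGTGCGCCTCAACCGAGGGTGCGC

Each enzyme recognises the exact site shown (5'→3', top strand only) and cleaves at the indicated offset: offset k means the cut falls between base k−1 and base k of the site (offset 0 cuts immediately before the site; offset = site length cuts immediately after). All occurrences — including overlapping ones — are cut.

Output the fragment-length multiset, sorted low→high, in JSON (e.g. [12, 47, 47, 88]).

Site scan:
  OquV AGGGCTAT/2: at [29, 39, 101, 135, 187, 205] ⇒ [31, 41, 103, 137, 189, 207]
  LmaV CCCT/4: at [129, 171] ⇒ [133, 175]
  FykIV GGTGCG/0: at [4, 49, 59, 217, 234] ⇒ [4, 49, 59, 217, 234]
  TgoVI CCGAG/3: at [76, 95, 144, 151, 180, 198, 229] ⇒ [79, 98, 147, 154, 183, 201, 232]
  ZebX TGCTACT/1: at [20, 65, 109, 120, 161] ⇒ [21, 66, 110, 121, 162]

Pooled cuts: [4, 21, 31, 41, 49, 59, 66, 79, 98, 103, 110, 121, 133, 137, 147, 154, 162, 175, 183, 189, 201, 207, 217, 232, 234]

Fragments:
  4→21: 17 bp
  21→31: 10 bp
  31→41: 10 bp
  41→49: 8 bp
  49→59: 10 bp
  59→66: 7 bp
  66→79: 13 bp
  79→98: 19 bp
  98→103: 5 bp
  103→110: 7 bp
  110→121: 11 bp
  121→133: 12 bp
  133→137: 4 bp
  137→147: 10 bp
  147→154: 7 bp
  154→162: 8 bp
  162→175: 13 bp
  175→183: 8 bp
  183→189: 6 bp
  189→201: 12 bp
  201→207: 6 bp
  207→217: 10 bp
  217→232: 15 bp
  232→234: 2 bp
  234→4 (wrap): 241-234+4 = 11 bp

[2,4,5,6,6,7,7,7,8,8,8,10,10,10,10,10,11,11,12,12,13,13,15,17,19]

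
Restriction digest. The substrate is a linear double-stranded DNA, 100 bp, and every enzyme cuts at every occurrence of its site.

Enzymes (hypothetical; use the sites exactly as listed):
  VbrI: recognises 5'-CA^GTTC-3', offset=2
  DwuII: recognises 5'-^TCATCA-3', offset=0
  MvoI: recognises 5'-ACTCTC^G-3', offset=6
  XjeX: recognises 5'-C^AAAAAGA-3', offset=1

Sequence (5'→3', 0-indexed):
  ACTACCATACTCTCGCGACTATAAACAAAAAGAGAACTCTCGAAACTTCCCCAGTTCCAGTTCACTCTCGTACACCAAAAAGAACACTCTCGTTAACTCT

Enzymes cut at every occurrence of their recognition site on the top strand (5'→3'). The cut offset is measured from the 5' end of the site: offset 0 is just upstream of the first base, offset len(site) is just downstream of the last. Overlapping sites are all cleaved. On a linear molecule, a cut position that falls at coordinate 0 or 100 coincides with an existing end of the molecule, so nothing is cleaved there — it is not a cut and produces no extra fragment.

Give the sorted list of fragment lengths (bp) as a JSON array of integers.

Site scan:
  VbrI CAGTTC/2: at [51, 57] ⇒ [53, 59]
  DwuII (TCATCA, off=0): no sites
  MvoI ACTCTCG/6: at [8, 35, 63, 85] ⇒ [14, 41, 69, 91]
  XjeX CAAAAAGA/1: at [25, 75] ⇒ [26, 76]

Pooled cuts: [14, 26, 41, 53, 59, 69, 76, 91]

Fragments:
  [0,14): 14 bp
  [14,26): 12 bp
  [26,41): 15 bp
  [41,53): 12 bp
  [53,59): 6 bp
  [59,69): 10 bp
  [69,76): 7 bp
  [76,91): 15 bp
  [91,100): 9 bp

[6,7,9,10,12,12,14,15,15]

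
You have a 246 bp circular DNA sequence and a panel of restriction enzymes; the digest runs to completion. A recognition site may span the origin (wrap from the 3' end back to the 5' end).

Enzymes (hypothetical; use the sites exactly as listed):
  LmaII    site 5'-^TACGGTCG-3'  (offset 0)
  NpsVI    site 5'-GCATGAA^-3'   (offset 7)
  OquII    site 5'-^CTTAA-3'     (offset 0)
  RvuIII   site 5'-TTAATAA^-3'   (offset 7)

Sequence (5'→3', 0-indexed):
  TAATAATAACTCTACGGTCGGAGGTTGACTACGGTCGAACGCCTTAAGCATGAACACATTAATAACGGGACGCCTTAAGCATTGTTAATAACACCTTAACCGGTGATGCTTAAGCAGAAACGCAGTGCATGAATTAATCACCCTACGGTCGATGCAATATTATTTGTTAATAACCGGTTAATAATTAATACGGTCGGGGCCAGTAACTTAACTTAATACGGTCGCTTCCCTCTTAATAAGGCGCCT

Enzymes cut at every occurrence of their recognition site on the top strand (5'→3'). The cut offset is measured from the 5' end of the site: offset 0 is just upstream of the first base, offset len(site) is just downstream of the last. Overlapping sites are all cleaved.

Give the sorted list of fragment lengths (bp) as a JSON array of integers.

[3,4,5,5,5,6,8,8,8,10,11,11,12,13,14,15,17,18,18,25,30]

Per-enzyme occurrences:
  LmaII TACGGTCG/0: at [12, 29, 143, 188, 216] ⇒ [12, 29, 143, 188, 216]
  NpsVI GCATGAA/7: at [47, 126] ⇒ [54, 133]
  OquII CTTAA/0: at [42, 73, 94, 108, 206, 211, 231, 244] ⇒ [42, 73, 94, 108, 206, 211, 231, 244]
  RvuIII TTAATAA/7: at [58, 84, 166, 177, 232, 245] ⇒ [6, 65, 91, 173, 184, 239]

Pooled cuts: [6, 12, 29, 42, 54, 65, 73, 91, 94, 108, 133, 143, 173, 184, 188, 206, 211, 216, 231, 239, 244]

Fragments:
  6→12: 6 bp
  12→29: 17 bp
  29→42: 13 bp
  42→54: 12 bp
  54→65: 11 bp
  65→73: 8 bp
  73→91: 18 bp
  91→94: 3 bp
  94→108: 14 bp
  108→133: 25 bp
  133→143: 10 bp
  143→173: 30 bp
  173→184: 11 bp
  184→188: 4 bp
  188→206: 18 bp
  206→211: 5 bp
  211→216: 5 bp
  216→231: 15 bp
  231→239: 8 bp
  239→244: 5 bp
  244→6 (wrap): 246-244+6 = 8 bp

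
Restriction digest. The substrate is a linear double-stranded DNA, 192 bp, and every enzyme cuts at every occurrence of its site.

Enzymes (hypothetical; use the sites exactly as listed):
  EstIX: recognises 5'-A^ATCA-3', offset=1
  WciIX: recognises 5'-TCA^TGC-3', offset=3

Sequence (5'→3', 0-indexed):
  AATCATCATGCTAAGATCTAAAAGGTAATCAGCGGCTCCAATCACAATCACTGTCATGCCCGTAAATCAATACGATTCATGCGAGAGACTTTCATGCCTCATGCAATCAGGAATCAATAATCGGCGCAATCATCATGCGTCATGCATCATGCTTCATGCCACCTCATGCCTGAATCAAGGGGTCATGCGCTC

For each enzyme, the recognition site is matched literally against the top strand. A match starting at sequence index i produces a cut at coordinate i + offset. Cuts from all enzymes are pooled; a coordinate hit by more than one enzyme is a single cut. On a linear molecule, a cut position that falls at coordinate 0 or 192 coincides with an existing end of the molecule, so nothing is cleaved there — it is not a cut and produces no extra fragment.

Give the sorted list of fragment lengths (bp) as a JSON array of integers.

[1,4,6,7,7,7,7,7,7,7,7,7,9,10,10,12,13,14,15,16,19]

Scan for sites:
  EstIX AATCA/1: at [0, 26, 39, 45, 64, 104, 111, 127, 172] ⇒ [1, 27, 40, 46, 65, 105, 112, 128, 173]
  WciIX TCATGC/3: at [5, 53, 76, 91, 98, 132, 139, 146, 153, 163, 182] ⇒ [8, 56, 79, 94, 101, 135, 142, 149, 156, 166, 185]

All cut coordinates (distinct, sorted): [1, 8, 27, 40, 46, 56, 65, 79, 94, 101, 105, 112, 128, 135, 142, 149, 156, 166, 173, 185]

Fragment lengths:
  [0,1): 1 bp
  [1,8): 7 bp
  [8,27): 19 bp
  [27,40): 13 bp
  [40,46): 6 bp
  [46,56): 10 bp
  [56,65): 9 bp
  [65,79): 14 bp
  [79,94): 15 bp
  [94,101): 7 bp
  [101,105): 4 bp
  [105,112): 7 bp
  [112,128): 16 bp
  [128,135): 7 bp
  [135,142): 7 bp
  [142,149): 7 bp
  [149,156): 7 bp
  [156,166): 10 bp
  [166,173): 7 bp
  [173,185): 12 bp
  [185,192): 7 bp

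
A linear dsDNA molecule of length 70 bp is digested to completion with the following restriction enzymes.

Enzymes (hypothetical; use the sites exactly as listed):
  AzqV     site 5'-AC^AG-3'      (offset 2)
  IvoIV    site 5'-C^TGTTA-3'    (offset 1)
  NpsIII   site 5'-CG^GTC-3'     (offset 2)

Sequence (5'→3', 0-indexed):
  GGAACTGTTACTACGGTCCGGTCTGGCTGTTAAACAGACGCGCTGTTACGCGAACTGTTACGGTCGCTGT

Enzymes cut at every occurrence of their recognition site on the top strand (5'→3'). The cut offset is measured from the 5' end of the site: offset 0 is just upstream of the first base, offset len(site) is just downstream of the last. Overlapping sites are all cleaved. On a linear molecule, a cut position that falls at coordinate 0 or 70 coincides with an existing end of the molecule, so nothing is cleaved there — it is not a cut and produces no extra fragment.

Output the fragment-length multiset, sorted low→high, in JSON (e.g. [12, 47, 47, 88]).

Per-enzyme occurrences:
  AzqV ACAG/2: at [33] ⇒ [35]
  IvoIV CTGTTA/1: at [4, 26, 42, 54] ⇒ [5, 27, 43, 55]
  NpsIII CGGTC/2: at [13, 18, 60] ⇒ [15, 20, 62]

All cut coordinates (distinct, sorted): [5, 15, 20, 27, 35, 43, 55, 62]

Fragments:
  [0,5): 5 bp
  [5,15): 10 bp
  [15,20): 5 bp
  [20,27): 7 bp
  [27,35): 8 bp
  [35,43): 8 bp
  [43,55): 12 bp
  [55,62): 7 bp
  [62,70): 8 bp

[5,5,7,7,8,8,8,10,12]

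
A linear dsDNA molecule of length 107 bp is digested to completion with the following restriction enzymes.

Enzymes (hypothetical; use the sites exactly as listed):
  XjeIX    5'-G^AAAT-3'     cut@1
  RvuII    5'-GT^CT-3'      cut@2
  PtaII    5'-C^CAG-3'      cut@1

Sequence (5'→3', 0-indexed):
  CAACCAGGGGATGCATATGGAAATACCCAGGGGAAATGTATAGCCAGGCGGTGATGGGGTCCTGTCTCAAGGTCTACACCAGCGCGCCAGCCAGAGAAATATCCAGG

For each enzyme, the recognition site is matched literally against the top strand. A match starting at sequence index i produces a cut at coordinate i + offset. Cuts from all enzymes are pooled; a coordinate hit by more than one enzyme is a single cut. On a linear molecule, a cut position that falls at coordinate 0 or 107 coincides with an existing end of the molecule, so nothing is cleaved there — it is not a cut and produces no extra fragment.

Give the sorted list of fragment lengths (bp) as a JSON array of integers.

[4,4,4,5,6,6,7,7,8,8,11,16,21]

Scan for sites:
  XjeIX (GAAAT, off=1): starts [19, 32, 95] → cuts [20, 33, 96]
  RvuII (GTCT, off=2): starts [63, 71] → cuts [65, 73]
  PtaII (CCAG, off=1): starts [3, 26, 43, 78, 86, 90, 102] → cuts [4, 27, 44, 79, 87, 91, 103]

Pooled cuts: [4, 20, 27, 33, 44, 65, 73, 79, 87, 91, 96, 103]

Fragments:
  [0,4): 4 bp
  [4,20): 16 bp
  [20,27): 7 bp
  [27,33): 6 bp
  [33,44): 11 bp
  [44,65): 21 bp
  [65,73): 8 bp
  [73,79): 6 bp
  [79,87): 8 bp
  [87,91): 4 bp
  [91,96): 5 bp
  [96,103): 7 bp
  [103,107): 4 bp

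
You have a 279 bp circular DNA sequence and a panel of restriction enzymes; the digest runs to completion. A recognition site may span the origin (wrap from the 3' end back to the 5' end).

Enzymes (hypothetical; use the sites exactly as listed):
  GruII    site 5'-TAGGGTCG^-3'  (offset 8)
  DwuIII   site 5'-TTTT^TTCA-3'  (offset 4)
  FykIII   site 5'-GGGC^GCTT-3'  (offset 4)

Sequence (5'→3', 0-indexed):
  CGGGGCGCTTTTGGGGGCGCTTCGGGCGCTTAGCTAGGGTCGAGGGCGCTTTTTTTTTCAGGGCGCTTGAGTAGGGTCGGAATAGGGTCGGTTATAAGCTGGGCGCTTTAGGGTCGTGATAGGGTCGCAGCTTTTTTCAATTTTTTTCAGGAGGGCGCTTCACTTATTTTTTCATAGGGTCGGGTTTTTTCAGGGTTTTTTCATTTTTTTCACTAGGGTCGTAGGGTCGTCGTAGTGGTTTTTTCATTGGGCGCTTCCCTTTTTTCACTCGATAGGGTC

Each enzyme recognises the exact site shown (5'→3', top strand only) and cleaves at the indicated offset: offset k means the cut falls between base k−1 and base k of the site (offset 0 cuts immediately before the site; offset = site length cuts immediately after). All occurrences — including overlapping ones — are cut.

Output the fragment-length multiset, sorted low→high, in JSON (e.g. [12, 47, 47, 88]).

Site scan:
  GruII (TAGGGTCG, off=8): starts [34, 71, 82, 108, 119, 174, 213, 221] → cuts [42, 79, 90, 116, 127, 182, 221, 229]
  DwuIII (TTTTTTCA, off=4): starts [52, 131, 141, 166, 184, 195, 204, 238, 259] → cuts [56, 135, 145, 170, 188, 199, 208, 242, 263]
  FykIII (GGGCGCTT, off=4): starts [2, 14, 23, 43, 60, 100, 152, 248] → cuts [6, 18, 27, 47, 64, 104, 156, 252]

Pooled cuts: [6, 18, 27, 42, 47, 56, 64, 79, 90, 104, 116, 127, 135, 145, 156, 170, 182, 188, 199, 208, 221, 229, 242, 252, 263]

Fragments:
  6→18: 12 bp
  18→27: 9 bp
  27→42: 15 bp
  42→47: 5 bp
  47→56: 9 bp
  56→64: 8 bp
  64→79: 15 bp
  79→90: 11 bp
  90→104: 14 bp
  104→116: 12 bp
  116→127: 11 bp
  127→135: 8 bp
  135→145: 10 bp
  145→156: 11 bp
  156→170: 14 bp
  170→182: 12 bp
  182→188: 6 bp
  188→199: 11 bp
  199→208: 9 bp
  208→221: 13 bp
  221→229: 8 bp
  229→242: 13 bp
  242→252: 10 bp
  252→263: 11 bp
  263→6 (wrap): 279-263+6 = 22 bp

[5,6,8,8,8,9,9,9,10,10,11,11,11,11,11,12,12,12,13,13,14,14,15,15,22]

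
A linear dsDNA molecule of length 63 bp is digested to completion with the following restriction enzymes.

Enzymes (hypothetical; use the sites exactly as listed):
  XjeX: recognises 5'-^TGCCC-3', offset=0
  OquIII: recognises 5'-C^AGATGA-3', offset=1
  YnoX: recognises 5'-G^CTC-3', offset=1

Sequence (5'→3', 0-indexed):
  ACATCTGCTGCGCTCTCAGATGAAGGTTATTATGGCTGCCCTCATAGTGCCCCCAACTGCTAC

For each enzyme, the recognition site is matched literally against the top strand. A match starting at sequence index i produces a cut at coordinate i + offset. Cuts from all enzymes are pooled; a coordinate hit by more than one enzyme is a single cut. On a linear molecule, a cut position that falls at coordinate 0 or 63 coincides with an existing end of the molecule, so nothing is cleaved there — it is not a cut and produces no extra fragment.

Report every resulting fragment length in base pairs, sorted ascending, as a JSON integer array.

[5,11,12,16,19]

Per-enzyme occurrences:
  XjeX TGCCC/0: at [36, 47] ⇒ [36, 47]
  OquIII CAGATGA/1: at [16] ⇒ [17]
  YnoX GCTC/1: at [11] ⇒ [12]

All cut coordinates (distinct, sorted): [12, 17, 36, 47]

Fragments:
  [0,12): 12 bp
  [12,17): 5 bp
  [17,36): 19 bp
  [36,47): 11 bp
  [47,63): 16 bp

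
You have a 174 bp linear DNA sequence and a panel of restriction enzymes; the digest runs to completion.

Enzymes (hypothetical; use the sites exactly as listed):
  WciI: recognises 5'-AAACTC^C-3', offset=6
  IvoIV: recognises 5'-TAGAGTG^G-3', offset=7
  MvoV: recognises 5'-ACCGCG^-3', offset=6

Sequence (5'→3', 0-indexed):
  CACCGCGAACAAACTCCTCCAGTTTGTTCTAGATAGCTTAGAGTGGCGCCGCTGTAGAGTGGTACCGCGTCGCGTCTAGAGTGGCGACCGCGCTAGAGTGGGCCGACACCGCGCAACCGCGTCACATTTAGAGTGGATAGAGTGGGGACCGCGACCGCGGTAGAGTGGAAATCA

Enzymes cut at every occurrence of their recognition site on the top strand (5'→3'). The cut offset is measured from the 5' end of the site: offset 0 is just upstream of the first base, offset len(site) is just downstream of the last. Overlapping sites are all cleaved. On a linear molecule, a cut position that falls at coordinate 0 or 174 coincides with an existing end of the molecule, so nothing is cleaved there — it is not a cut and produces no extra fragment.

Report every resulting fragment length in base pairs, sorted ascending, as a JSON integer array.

Per-enzyme occurrences:
  WciI (AAACTCC, off=6): starts [10] → cuts [16]
  IvoIV (TAGAGTGG, off=7): starts [38, 54, 76, 93, 128, 137, 160] → cuts [45, 61, 83, 100, 135, 144, 167]
  MvoV (ACCGCG, off=6): starts [1, 63, 86, 107, 115, 147, 153] → cuts [7, 69, 92, 113, 121, 153, 159]

All cut coordinates (distinct, sorted): [7, 16, 45, 61, 69, 83, 92, 100, 113, 121, 135, 144, 153, 159, 167]

Fragments:
  [0,7): 7 bp
  [7,16): 9 bp
  [16,45): 29 bp
  [45,61): 16 bp
  [61,69): 8 bp
  [69,83): 14 bp
  [83,92): 9 bp
  [92,100): 8 bp
  [100,113): 13 bp
  [113,121): 8 bp
  [121,135): 14 bp
  [135,144): 9 bp
  [144,153): 9 bp
  [153,159): 6 bp
  [159,167): 8 bp
  [167,174): 7 bp

[6,7,7,8,8,8,8,9,9,9,9,13,14,14,16,29]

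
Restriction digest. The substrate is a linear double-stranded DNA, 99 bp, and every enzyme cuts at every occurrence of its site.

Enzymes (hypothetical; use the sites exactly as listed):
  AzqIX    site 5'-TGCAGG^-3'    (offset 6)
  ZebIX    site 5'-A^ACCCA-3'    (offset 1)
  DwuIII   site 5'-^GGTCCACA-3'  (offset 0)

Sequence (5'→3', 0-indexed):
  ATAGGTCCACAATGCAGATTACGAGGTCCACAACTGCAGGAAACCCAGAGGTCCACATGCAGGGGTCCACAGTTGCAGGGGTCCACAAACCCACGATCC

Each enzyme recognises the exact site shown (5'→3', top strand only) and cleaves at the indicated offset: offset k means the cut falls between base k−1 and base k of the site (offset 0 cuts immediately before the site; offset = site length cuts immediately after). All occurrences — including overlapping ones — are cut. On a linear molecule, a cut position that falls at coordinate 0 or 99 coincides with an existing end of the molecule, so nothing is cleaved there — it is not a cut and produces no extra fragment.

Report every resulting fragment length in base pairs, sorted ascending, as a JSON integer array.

Scan for sites:
  AzqIX TGCAGG/6: at [34, 57, 73] ⇒ [40, 63, 79]
  ZebIX AACCCA/1: at [41, 87] ⇒ [42, 88]
  DwuIII GGTCCACA/0: at [3, 24, 49, 63, 79] ⇒ [3, 24, 49, 63, 79]

All cut coordinates (distinct, sorted): [3, 24, 40, 42, 49, 63, 79, 88]

Fragments:
  [0,3): 3 bp
  [3,24): 21 bp
  [24,40): 16 bp
  [40,42): 2 bp
  [42,49): 7 bp
  [49,63): 14 bp
  [63,79): 16 bp
  [79,88): 9 bp
  [88,99): 11 bp

[2,3,7,9,11,14,16,16,21]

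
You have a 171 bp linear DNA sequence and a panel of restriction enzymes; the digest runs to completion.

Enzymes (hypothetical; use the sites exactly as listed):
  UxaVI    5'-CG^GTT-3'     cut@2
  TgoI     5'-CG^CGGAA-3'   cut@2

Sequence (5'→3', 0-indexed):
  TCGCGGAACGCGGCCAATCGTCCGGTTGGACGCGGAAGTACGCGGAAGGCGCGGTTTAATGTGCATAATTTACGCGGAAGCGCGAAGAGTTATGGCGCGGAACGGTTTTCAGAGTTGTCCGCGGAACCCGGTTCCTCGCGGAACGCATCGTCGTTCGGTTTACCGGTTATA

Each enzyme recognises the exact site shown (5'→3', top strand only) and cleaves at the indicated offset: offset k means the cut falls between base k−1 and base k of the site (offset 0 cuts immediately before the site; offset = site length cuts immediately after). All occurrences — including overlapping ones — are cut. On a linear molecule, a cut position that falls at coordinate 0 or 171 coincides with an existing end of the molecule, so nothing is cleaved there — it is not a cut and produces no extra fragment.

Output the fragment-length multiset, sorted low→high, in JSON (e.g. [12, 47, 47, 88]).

Per-enzyme occurrences:
  UxaVI CGGTT/2: at [22, 51, 102, 128, 155, 163] ⇒ [24, 53, 104, 130, 157, 165]
  TgoI CGCGGAA/2: at [1, 30, 40, 72, 95, 119, 136] ⇒ [3, 32, 42, 74, 97, 121, 138]

Pooled cuts: [3, 24, 32, 42, 53, 74, 97, 104, 121, 130, 138, 157, 165]

Fragments:
  [0,3): 3 bp
  [3,24): 21 bp
  [24,32): 8 bp
  [32,42): 10 bp
  [42,53): 11 bp
  [53,74): 21 bp
  [74,97): 23 bp
  [97,104): 7 bp
  [104,121): 17 bp
  [121,130): 9 bp
  [130,138): 8 bp
  [138,157): 19 bp
  [157,165): 8 bp
  [165,171): 6 bp

[3,6,7,8,8,8,9,10,11,17,19,21,21,23]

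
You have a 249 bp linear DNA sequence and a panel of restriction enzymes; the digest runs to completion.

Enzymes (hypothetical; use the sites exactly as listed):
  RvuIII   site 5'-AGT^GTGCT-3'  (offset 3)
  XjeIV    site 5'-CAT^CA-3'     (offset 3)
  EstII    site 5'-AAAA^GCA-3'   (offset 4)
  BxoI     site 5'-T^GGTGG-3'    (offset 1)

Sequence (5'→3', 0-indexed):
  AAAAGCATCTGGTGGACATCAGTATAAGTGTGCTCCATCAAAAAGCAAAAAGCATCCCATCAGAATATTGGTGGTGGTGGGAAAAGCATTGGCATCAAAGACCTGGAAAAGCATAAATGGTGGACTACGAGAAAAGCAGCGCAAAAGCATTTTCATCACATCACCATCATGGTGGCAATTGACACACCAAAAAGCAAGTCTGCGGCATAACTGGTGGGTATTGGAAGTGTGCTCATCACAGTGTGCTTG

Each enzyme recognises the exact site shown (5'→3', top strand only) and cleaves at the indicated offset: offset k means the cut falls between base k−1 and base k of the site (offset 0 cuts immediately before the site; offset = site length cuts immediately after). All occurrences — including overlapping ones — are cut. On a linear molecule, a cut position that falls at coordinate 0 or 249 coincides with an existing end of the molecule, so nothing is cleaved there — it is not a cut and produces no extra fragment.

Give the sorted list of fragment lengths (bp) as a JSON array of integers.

Per-enzyme occurrences:
  RvuIII AGTGTGCT/3: at [26, 225, 239] ⇒ [29, 228, 242]
  XjeIV CATCA/3: at [16, 35, 57, 92, 153, 158, 164, 233] ⇒ [19, 38, 60, 95, 156, 161, 167, 236]
  EstII AAAAGCA/4: at [0, 40, 47, 81, 106, 131, 142, 189] ⇒ [4, 44, 51, 85, 110, 135, 146, 193]
  BxoI TGGTGG/1: at [9, 68, 71, 74, 117, 169, 211] ⇒ [10, 69, 72, 75, 118, 170, 212]

All cut coordinates (distinct, sorted): [4, 10, 19, 29, 38, 44, 51, 60, 69, 72, 75, 85, 95, 110, 118, 135, 146, 156, 161, 167, 170, 193, 212, 228, 236, 242]

Fragments:
  [0,4): 4 bp
  [4,10): 6 bp
  [10,19): 9 bp
  [19,29): 10 bp
  [29,38): 9 bp
  [38,44): 6 bp
  [44,51): 7 bp
  [51,60): 9 bp
  [60,69): 9 bp
  [69,72): 3 bp
  [72,75): 3 bp
  [75,85): 10 bp
  [85,95): 10 bp
  [95,110): 15 bp
  [110,118): 8 bp
  [118,135): 17 bp
  [135,146): 11 bp
  [146,156): 10 bp
  [156,161): 5 bp
  [161,167): 6 bp
  [167,170): 3 bp
  [170,193): 23 bp
  [193,212): 19 bp
  [212,228): 16 bp
  [228,236): 8 bp
  [236,242): 6 bp
  [242,249): 7 bp

[3,3,3,4,5,6,6,6,6,7,7,8,8,9,9,9,9,10,10,10,10,11,15,16,17,19,23]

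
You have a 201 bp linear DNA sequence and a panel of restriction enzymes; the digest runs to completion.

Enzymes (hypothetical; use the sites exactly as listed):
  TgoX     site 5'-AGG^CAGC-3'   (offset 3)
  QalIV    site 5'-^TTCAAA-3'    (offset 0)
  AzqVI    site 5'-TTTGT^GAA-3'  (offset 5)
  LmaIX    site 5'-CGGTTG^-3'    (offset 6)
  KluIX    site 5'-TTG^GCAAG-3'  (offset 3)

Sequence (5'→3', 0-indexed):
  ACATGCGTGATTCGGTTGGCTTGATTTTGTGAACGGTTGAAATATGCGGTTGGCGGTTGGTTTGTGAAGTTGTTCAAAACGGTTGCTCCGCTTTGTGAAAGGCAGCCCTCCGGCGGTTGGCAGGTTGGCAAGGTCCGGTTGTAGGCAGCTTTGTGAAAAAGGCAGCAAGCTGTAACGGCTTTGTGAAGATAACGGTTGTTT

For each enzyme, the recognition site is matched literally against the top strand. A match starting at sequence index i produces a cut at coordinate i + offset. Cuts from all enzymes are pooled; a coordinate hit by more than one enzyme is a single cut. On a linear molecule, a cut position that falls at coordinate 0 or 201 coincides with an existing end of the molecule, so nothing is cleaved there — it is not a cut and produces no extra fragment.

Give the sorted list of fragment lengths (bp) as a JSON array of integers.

[3,4,6,6,7,7,8,8,9,9,11,12,13,13,14,14,17,18,22]

Scan for sites:
  TgoX (AGGCAGC, off=3): starts [99, 142, 159] → cuts [102, 145, 162]
  QalIV (TTCAAA, off=0): starts [72] → cuts [72]
  AzqVI (TTTGTGAA, off=5): starts [25, 60, 91, 149, 179] → cuts [30, 65, 96, 154, 184]
  LmaIX (CGGTTG, off=6): starts [12, 33, 46, 53, 79, 113, 135, 192] → cuts [18, 39, 52, 59, 85, 119, 141, 198]
  KluIX (TTGGCAAG, off=3): starts [124] → cuts [127]

All cut coordinates (distinct, sorted): [18, 30, 39, 52, 59, 65, 72, 85, 96, 102, 119, 127, 141, 145, 154, 162, 184, 198]

Fragment lengths:
  [0,18): 18 bp
  [18,30): 12 bp
  [30,39): 9 bp
  [39,52): 13 bp
  [52,59): 7 bp
  [59,65): 6 bp
  [65,72): 7 bp
  [72,85): 13 bp
  [85,96): 11 bp
  [96,102): 6 bp
  [102,119): 17 bp
  [119,127): 8 bp
  [127,141): 14 bp
  [141,145): 4 bp
  [145,154): 9 bp
  [154,162): 8 bp
  [162,184): 22 bp
  [184,198): 14 bp
  [198,201): 3 bp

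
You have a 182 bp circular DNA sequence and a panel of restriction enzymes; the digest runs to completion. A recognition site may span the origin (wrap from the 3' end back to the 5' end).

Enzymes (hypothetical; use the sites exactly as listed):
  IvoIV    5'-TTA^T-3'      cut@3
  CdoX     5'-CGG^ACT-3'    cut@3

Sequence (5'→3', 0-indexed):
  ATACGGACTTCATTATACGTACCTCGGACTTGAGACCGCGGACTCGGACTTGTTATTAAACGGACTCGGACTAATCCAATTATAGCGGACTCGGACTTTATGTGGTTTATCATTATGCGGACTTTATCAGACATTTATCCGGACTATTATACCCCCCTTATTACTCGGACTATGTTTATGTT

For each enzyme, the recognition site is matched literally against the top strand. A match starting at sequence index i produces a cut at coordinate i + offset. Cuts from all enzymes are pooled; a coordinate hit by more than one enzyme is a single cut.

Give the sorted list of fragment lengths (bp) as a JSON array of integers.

Site scan:
  IvoIV (TTAT, off=3): starts [12, 52, 79, 97, 106, 112, 123, 134, 146, 157, 175, 180] → cuts [1, 15, 55, 82, 100, 109, 115, 126, 137, 149, 160, 178]
  CdoX (CGGACT, off=3): starts [3, 24, 38, 44, 60, 66, 85, 91, 117, 139, 165] → cuts [6, 27, 41, 47, 63, 69, 88, 94, 120, 142, 168]

All cut coordinates (distinct, sorted): [1, 6, 15, 27, 41, 47, 55, 63, 69, 82, 88, 94, 100, 109, 115, 120, 126, 137, 142, 149, 160, 168, 178]

Fragments:
  1→6: 5 bp
  6→15: 9 bp
  15→27: 12 bp
  27→41: 14 bp
  41→47: 6 bp
  47→55: 8 bp
  55→63: 8 bp
  63→69: 6 bp
  69→82: 13 bp
  82→88: 6 bp
  88→94: 6 bp
  94→100: 6 bp
  100→109: 9 bp
  109→115: 6 bp
  115→120: 5 bp
  120→126: 6 bp
  126→137: 11 bp
  137→142: 5 bp
  142→149: 7 bp
  149→160: 11 bp
  160→168: 8 bp
  168→178: 10 bp
  178→1 (wrap): 182-178+1 = 5 bp

[5,5,5,5,6,6,6,6,6,6,6,7,8,8,8,9,9,10,11,11,12,13,14]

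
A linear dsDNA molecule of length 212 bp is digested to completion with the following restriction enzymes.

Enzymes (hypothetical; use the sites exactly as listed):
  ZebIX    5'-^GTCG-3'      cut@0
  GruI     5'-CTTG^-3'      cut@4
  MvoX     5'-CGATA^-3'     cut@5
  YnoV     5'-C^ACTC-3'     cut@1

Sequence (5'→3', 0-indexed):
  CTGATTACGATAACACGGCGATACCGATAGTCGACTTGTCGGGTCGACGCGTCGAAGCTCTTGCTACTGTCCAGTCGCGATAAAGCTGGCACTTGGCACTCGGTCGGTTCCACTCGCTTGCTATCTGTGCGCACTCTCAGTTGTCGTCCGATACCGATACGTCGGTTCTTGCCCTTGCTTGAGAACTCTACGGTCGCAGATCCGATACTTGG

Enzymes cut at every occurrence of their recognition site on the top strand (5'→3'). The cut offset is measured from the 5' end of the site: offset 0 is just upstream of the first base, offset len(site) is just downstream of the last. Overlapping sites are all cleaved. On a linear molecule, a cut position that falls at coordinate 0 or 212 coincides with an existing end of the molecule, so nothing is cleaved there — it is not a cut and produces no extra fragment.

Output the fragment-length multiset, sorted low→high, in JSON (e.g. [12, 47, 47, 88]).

[1,1,1,2,4,4,4,5,6,6,6,8,8,9,9,9,10,10,11,11,11,11,12,12,13,13,15]

Scan for sites:
  ZebIX GTCG/0: at [29, 37, 42, 50, 73, 102, 142, 160, 192] ⇒ [29, 37, 42, 50, 73, 102, 142, 160, 192]
  GruI CTTG/4: at [34, 59, 91, 116, 167, 173, 177, 207] ⇒ [38, 63, 95, 120, 171, 177, 181, 211]
  MvoX CGATA/5: at [7, 18, 24, 77, 148, 154, 202] ⇒ [12, 23, 29, 82, 153, 159, 207]
  YnoV CACTC/1: at [96, 110, 131] ⇒ [97, 111, 132]

All cut coordinates (distinct, sorted): [12, 23, 29, 37, 38, 42, 50, 63, 73, 82, 95, 97, 102, 111, 120, 132, 142, 153, 159, 160, 171, 177, 181, 192, 207, 211]

Fragments:
  [0,12): 12 bp
  [12,23): 11 bp
  [23,29): 6 bp
  [29,37): 8 bp
  [37,38): 1 bp
  [38,42): 4 bp
  [42,50): 8 bp
  [50,63): 13 bp
  [63,73): 10 bp
  [73,82): 9 bp
  [82,95): 13 bp
  [95,97): 2 bp
  [97,102): 5 bp
  [102,111): 9 bp
  [111,120): 9 bp
  [120,132): 12 bp
  [132,142): 10 bp
  [142,153): 11 bp
  [153,159): 6 bp
  [159,160): 1 bp
  [160,171): 11 bp
  [171,177): 6 bp
  [177,181): 4 bp
  [181,192): 11 bp
  [192,207): 15 bp
  [207,211): 4 bp
  [211,212): 1 bp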